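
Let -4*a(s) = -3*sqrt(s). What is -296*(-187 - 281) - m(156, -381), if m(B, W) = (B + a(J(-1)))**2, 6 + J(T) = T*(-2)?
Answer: 456777/4 - 468*I ≈ 1.1419e+5 - 468.0*I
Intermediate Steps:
J(T) = -6 - 2*T (J(T) = -6 + T*(-2) = -6 - 2*T)
a(s) = 3*sqrt(s)/4 (a(s) = -(-3)*sqrt(s)/4 = 3*sqrt(s)/4)
m(B, W) = (B + 3*I/2)**2 (m(B, W) = (B + 3*sqrt(-6 - 2*(-1))/4)**2 = (B + 3*sqrt(-6 + 2)/4)**2 = (B + 3*sqrt(-4)/4)**2 = (B + 3*(2*I)/4)**2 = (B + 3*I/2)**2)
-296*(-187 - 281) - m(156, -381) = -296*(-187 - 281) - (2*156 + 3*I)**2/4 = -296*(-468) - (312 + 3*I)**2/4 = 138528 - (312 + 3*I)**2/4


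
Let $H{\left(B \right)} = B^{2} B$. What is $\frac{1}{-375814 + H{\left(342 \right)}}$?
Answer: $\frac{1}{39625874} \approx 2.5236 \cdot 10^{-8}$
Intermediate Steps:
$H{\left(B \right)} = B^{3}$
$\frac{1}{-375814 + H{\left(342 \right)}} = \frac{1}{-375814 + 342^{3}} = \frac{1}{-375814 + 40001688} = \frac{1}{39625874}$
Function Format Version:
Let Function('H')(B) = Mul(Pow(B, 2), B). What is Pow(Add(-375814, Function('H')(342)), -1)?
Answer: Rational(1, 39625874) ≈ 2.5236e-8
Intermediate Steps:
Function('H')(B) = Pow(B, 3)
Pow(Add(-375814, Function('H')(342)), -1) = Pow(Add(-375814, Pow(342, 3)), -1) = Pow(Add(-375814, 40001688), -1) = Pow(39625874, -1) = Rational(1, 39625874)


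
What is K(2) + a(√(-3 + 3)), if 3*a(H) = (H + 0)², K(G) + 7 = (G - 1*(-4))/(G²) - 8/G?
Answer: -19/2 ≈ -9.5000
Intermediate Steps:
K(G) = -7 - 8/G + (4 + G)/G² (K(G) = -7 + ((G - 1*(-4))/(G²) - 8/G) = -7 + ((G + 4)/G² - 8/G) = -7 + ((4 + G)/G² - 8/G) = -7 + (-8/G + (4 + G)/G²) = -7 - 8/G + (4 + G)/G²)
a(H) = H²/3 (a(H) = (H + 0)²/3 = H²/3)
K(2) + a(√(-3 + 3)) = (-7 - 7/2 + 4/2²) + (√(-3 + 3))²/3 = (-7 - 7*½ + 4*(¼)) + (√0)²/3 = (-7 - 7/2 + 1) + (⅓)*0² = -19/2 + (⅓)*0 = -19/2 + 0 = -19/2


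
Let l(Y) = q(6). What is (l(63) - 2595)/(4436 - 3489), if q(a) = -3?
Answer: -2598/947 ≈ -2.7434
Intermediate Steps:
l(Y) = -3
(l(63) - 2595)/(4436 - 3489) = (-3 - 2595)/(4436 - 3489) = -2598/947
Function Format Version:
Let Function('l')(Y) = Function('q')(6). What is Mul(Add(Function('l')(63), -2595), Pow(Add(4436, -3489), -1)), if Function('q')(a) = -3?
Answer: Rational(-2598, 947) ≈ -2.7434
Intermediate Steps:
Function('l')(Y) = -3
Mul(Add(Function('l')(63), -2595), Pow(Add(4436, -3489), -1)) = Mul(Add(-3, -2595), Pow(Add(4436, -3489), -1)) = Mul(-2598, Pow(947, -1)) = Mul(-2598, Rational(1, 947)) = Rational(-2598, 947)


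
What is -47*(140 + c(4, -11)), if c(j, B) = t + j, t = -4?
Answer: -6580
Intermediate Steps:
c(j, B) = -4 + j
-47*(140 + c(4, -11)) = -47*(140 + (-4 + 4)) = -47*(140 + 0) = -47*140 = -6580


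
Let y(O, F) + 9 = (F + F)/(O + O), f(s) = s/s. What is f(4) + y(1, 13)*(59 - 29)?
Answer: 121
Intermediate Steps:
f(s) = 1
y(O, F) = -9 + F/O (y(O, F) = -9 + (F + F)/(O + O) = -9 + (2*F)/((2*O)) = -9 + (2*F)*(1/(2*O)) = -9 + F/O)
f(4) + y(1, 13)*(59 - 29) = 1 + (-9 + 13/1)*(59 - 29) = 1 + (-9 + 13*1)*30 = 1 + (-9 + 13)*30 = 1 + 4*30 = 1 + 120 = 121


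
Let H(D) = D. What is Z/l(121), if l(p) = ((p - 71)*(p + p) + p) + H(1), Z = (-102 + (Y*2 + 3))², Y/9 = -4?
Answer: 3249/1358 ≈ 2.3925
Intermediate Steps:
Y = -36 (Y = 9*(-4) = -36)
Z = 29241 (Z = (-102 + (-36*2 + 3))² = (-102 + (-72 + 3))² = (-102 - 69)² = (-171)² = 29241)
l(p) = 1 + p + 2*p*(-71 + p) (l(p) = ((p - 71)*(p + p) + p) + 1 = ((-71 + p)*(2*p) + p) + 1 = (2*p*(-71 + p) + p) + 1 = (p + 2*p*(-71 + p)) + 1 = 1 + p + 2*p*(-71 + p))
Z/l(121) = 29241/(1 - 141*121 + 2*121²) = 29241/(1 - 17061 + 2*14641) = 29241/(1 - 17061 + 29282) = 29241/12222 = 29241*(1/12222) = 3249/1358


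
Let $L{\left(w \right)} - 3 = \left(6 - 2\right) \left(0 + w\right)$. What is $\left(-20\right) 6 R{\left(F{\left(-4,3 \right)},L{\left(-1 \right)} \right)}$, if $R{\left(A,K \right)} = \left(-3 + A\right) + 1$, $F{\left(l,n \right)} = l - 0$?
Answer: $720$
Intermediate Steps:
$F{\left(l,n \right)} = l$ ($F{\left(l,n \right)} = l + 0 = l$)
$L{\left(w \right)} = 3 + 4 w$ ($L{\left(w \right)} = 3 + \left(6 - 2\right) \left(0 + w\right) = 3 + 4 w$)
$R{\left(A,K \right)} = -2 + A$
$\left(-20\right) 6 R{\left(F{\left(-4,3 \right)},L{\left(-1 \right)} \right)} = \left(-20\right) 6 \left(-2 - 4\right) = \left(-120\right) \left(-6\right) = 720$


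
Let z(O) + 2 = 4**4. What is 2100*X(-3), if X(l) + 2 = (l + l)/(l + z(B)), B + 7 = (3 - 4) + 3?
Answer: -1066800/251 ≈ -4250.2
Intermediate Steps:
B = -5 (B = -7 + ((3 - 4) + 3) = -7 + (-1 + 3) = -7 + 2 = -5)
z(O) = 254 (z(O) = -2 + 4**4 = -2 + 256 = 254)
X(l) = -2 + 2*l/(254 + l) (X(l) = -2 + (l + l)/(l + 254) = -2 + (2*l)/(254 + l) = -2 + 2*l/(254 + l))
2100*X(-3) = 2100*(-508/(254 - 3)) = 2100*(-508/251) = -1066800/251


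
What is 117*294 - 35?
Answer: 34363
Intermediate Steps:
117*294 - 35 = 34398 - 35 = 34363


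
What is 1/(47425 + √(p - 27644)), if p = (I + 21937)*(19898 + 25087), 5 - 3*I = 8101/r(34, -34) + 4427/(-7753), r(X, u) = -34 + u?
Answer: 25002649700/664515545587641 - 2*√68699309581230851059/664515545587641 ≈ 1.2679e-5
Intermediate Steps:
I = 21914703/527204 (I = 5/3 - (8101/(-34 - 34) + 4427/(-7753))/3 = 5/3 - (8101/(-68) + 4427*(-1/7753))/3 = 5/3 - (8101*(-1/68) - 4427/7753)/3 = 5/3 - (-8101/68 - 4427/7753)/3 = 5/3 - ⅓*(-63108089/527204) = 5/3 + 63108089/1581612 = 21914703/527204 ≈ 41.568)
p = 521249690462235/527204 (p = (21914703/527204 + 21937)*(19898 + 25087) = (11587188851/527204)*44985 = 521249690462235/527204 ≈ 9.8871e+8)
1/(47425 + √(p - 27644)) = 1/(47425 + √(521249690462235/527204 - 27644)) = 1/(47425 + √(521235116434859/527204)) = 1/(47425 + √68699309581230851059/263602)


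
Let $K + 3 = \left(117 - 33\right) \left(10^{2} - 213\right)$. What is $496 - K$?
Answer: $9991$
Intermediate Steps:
$K = -9495$ ($K = -3 + \left(117 - 33\right) \left(10^{2} - 213\right) = -3 + 84 \left(100 - 213\right) = -3 + 84 \left(-113\right) = -3 - 9492 = -9495$)
$496 - K = 496 - -9495 = 496 + 9495 = 9991$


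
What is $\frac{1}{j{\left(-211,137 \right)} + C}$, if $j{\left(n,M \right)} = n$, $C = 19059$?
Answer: $\frac{1}{18848} \approx 5.3056 \cdot 10^{-5}$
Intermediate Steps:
$\frac{1}{j{\left(-211,137 \right)} + C} = \frac{1}{-211 + 19059} = \frac{1}{18848}$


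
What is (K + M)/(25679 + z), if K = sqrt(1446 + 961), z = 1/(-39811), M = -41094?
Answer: -817996617/511153334 + 39811*sqrt(2407)/1022306668 ≈ -1.5984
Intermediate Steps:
z = -1/39811 ≈ -2.5119e-5
K = sqrt(2407) ≈ 49.061
(K + M)/(25679 + z) = (sqrt(2407) - 41094)/(25679 - 1/39811) = (-41094 + sqrt(2407))/(1022306668/39811) = (-41094 + sqrt(2407))*(39811/1022306668) = -817996617/511153334 + 39811*sqrt(2407)/1022306668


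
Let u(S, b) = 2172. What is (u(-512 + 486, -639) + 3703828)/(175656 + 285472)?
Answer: 463250/57641 ≈ 8.0368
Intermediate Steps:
(u(-512 + 486, -639) + 3703828)/(175656 + 285472) = (2172 + 3703828)/(175656 + 285472) = 3706000/461128 = 3706000*(1/461128) = 463250/57641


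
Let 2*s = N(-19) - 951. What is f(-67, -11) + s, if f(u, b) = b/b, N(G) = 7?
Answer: -471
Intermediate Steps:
f(u, b) = 1
s = -472 (s = (7 - 951)/2 = (½)*(-944) = -472)
f(-67, -11) + s = 1 - 472 = -471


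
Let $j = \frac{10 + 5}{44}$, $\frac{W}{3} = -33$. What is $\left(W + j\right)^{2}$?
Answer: $\frac{18844281}{1936} \approx 9733.6$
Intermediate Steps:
$W = -99$ ($W = 3 \left(-33\right) = -99$)
$j = \frac{15}{44}$ ($j = 15 \cdot \frac{1}{44} = \frac{15}{44} \approx 0.34091$)
$\left(W + j\right)^{2} = \left(-99 + \frac{15}{44}\right)^{2} = \left(- \frac{4341}{44}\right)^{2} = \frac{18844281}{1936}$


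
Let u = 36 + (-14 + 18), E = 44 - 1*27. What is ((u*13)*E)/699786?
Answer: 4420/349893 ≈ 0.012632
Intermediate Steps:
E = 17 (E = 44 - 27 = 17)
u = 40 (u = 36 + 4 = 40)
((u*13)*E)/699786 = ((40*13)*17)/699786 = (520*17)*(1/699786) = 8840*(1/699786) = 4420/349893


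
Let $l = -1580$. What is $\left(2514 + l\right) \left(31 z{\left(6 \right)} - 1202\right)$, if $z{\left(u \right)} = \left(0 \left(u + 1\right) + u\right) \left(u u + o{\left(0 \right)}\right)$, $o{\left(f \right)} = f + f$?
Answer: $5131396$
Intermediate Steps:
$o{\left(f \right)} = 2 f$
$z{\left(u \right)} = u^{3}$ ($z{\left(u \right)} = \left(0 \left(u + 1\right) + u\right) \left(u u + 2 \cdot 0\right) = \left(0 \left(1 + u\right) + u\right) \left(u^{2} + 0\right) = \left(0 + u\right) u^{2} = u u^{2} = u^{3}$)
$\left(2514 + l\right) \left(31 z{\left(6 \right)} - 1202\right) = \left(2514 - 1580\right) \left(31 \cdot 6^{3} - 1202\right) = 934 \left(31 \cdot 216 - 1202\right) = 934 \left(6696 - 1202\right) = 934 \cdot 5494 = 5131396$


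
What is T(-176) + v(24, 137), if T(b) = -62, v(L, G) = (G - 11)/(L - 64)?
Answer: -1303/20 ≈ -65.150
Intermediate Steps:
v(L, G) = (-11 + G)/(-64 + L)
T(-176) + v(24, 137) = -62 + (-11 + 137)/(-64 + 24) = -62 + 126/(-40) = -62 - 1/40*126 = -62 - 63/20 = -1303/20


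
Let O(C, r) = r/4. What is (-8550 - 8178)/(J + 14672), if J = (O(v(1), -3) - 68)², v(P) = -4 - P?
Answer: -89216/103459 ≈ -0.86233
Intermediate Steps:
O(C, r) = r/4 (O(C, r) = r*(¼) = r/4)
J = 75625/16 (J = ((¼)*(-3) - 68)² = (-¾ - 68)² = (-275/4)² = 75625/16 ≈ 4726.6)
(-8550 - 8178)/(J + 14672) = (-8550 - 8178)/(75625/16 + 14672) = -16728/310377/16 = -16728*16/310377 = -89216/103459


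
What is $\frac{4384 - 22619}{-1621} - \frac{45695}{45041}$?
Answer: $\frac{747251040}{73011461} \approx 10.235$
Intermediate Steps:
$\frac{4384 - 22619}{-1621} - \frac{45695}{45041} = \left(-18235\right) \left(- \frac{1}{1621}\right) - \frac{45695}{45041} = \frac{18235}{1621} - \frac{45695}{45041} = \frac{747251040}{73011461}$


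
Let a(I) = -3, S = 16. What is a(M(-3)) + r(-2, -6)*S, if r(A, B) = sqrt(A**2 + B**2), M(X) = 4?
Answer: -3 + 32*sqrt(10) ≈ 98.193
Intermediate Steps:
a(M(-3)) + r(-2, -6)*S = -3 + sqrt((-2)**2 + (-6)**2)*16 = -3 + sqrt(4 + 36)*16 = -3 + sqrt(40)*16 = -3 + (2*sqrt(10))*16 = -3 + 32*sqrt(10)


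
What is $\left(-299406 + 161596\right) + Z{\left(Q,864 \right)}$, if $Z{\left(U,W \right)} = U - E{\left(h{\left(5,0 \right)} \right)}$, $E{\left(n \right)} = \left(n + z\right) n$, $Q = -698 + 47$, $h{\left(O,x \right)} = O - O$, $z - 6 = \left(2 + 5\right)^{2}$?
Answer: $-138461$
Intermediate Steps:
$z = 55$ ($z = 6 + \left(2 + 5\right)^{2} = 6 + 7^{2} = 6 + 49 = 55$)
$h{\left(O,x \right)} = 0$
$Q = -651$
$E{\left(n \right)} = n \left(55 + n\right)$ ($E{\left(n \right)} = \left(n + 55\right) n = \left(55 + n\right) n = n \left(55 + n\right)$)
$Z{\left(U,W \right)} = U$ ($Z{\left(U,W \right)} = U - 0 \left(55 + 0\right) = U - 0 \cdot 55 = U - 0 = U + 0 = U$)
$\left(-299406 + 161596\right) + Z{\left(Q,864 \right)} = \left(-299406 + 161596\right) - 651 = -137810 - 651 = -138461$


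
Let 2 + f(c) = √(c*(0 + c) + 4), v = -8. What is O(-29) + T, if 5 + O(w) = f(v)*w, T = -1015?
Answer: -962 - 58*√17 ≈ -1201.1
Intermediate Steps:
f(c) = -2 + √(4 + c²) (f(c) = -2 + √(c*(0 + c) + 4) = -2 + √(c*c + 4) = -2 + √(c² + 4) = -2 + √(4 + c²))
O(w) = -5 + w*(-2 + 2*√17) (O(w) = -5 + (-2 + √(4 + (-8)²))*w = -5 + (-2 + √(4 + 64))*w = -5 + (-2 + √68)*w = -5 + (-2 + 2*√17)*w = -5 + w*(-2 + 2*√17))
O(-29) + T = (-5 - 2*(-29)*(1 - √17)) - 1015 = (-5 + (58 - 58*√17)) - 1015 = (53 - 58*√17) - 1015 = -962 - 58*√17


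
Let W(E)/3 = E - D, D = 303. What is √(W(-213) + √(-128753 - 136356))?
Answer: √(-1548 + I*√265109) ≈ 6.4569 + 39.871*I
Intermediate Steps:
W(E) = -909 + 3*E (W(E) = 3*(E - 1*303) = 3*(E - 303) = 3*(-303 + E) = -909 + 3*E)
√(W(-213) + √(-128753 - 136356)) = √((-909 + 3*(-213)) + √(-128753 - 136356)) = √((-909 - 639) + √(-265109)) = √(-1548 + I*√265109)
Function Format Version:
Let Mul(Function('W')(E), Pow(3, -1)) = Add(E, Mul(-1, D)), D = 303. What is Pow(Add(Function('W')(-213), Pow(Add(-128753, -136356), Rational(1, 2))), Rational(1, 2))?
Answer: Pow(Add(-1548, Mul(I, Pow(265109, Rational(1, 2)))), Rational(1, 2)) ≈ Add(6.4569, Mul(39.871, I))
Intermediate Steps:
Function('W')(E) = Add(-909, Mul(3, E)) (Function('W')(E) = Mul(3, Add(E, Mul(-1, 303))) = Mul(3, Add(E, -303)) = Mul(3, Add(-303, E)) = Add(-909, Mul(3, E)))
Pow(Add(Function('W')(-213), Pow(Add(-128753, -136356), Rational(1, 2))), Rational(1, 2)) = Pow(Add(Add(-909, Mul(3, -213)), Pow(Add(-128753, -136356), Rational(1, 2))), Rational(1, 2)) = Pow(Add(Add(-909, -639), Pow(-265109, Rational(1, 2))), Rational(1, 2)) = Pow(Add(-1548, Mul(I, Pow(265109, Rational(1, 2)))), Rational(1, 2))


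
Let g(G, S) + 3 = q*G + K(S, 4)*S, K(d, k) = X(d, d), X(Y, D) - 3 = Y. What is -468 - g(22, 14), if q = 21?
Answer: -1165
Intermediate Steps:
X(Y, D) = 3 + Y
K(d, k) = 3 + d
g(G, S) = -3 + 21*G + S*(3 + S) (g(G, S) = -3 + (21*G + (3 + S)*S) = -3 + (21*G + S*(3 + S)) = -3 + 21*G + S*(3 + S))
-468 - g(22, 14) = -468 - (-3 + 21*22 + 14*(3 + 14)) = -468 - (-3 + 462 + 14*17) = -468 - (-3 + 462 + 238) = -468 - 1*697 = -468 - 697 = -1165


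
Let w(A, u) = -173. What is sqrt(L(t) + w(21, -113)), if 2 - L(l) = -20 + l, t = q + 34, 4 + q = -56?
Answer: 5*I*sqrt(5) ≈ 11.18*I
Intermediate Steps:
q = -60 (q = -4 - 56 = -60)
t = -26 (t = -60 + 34 = -26)
L(l) = 22 - l (L(l) = 2 - (-20 + l) = 2 + (20 - l) = 22 - l)
sqrt(L(t) + w(21, -113)) = sqrt((22 - 1*(-26)) - 173) = sqrt((22 + 26) - 173) = sqrt(48 - 173) = sqrt(-125) = 5*I*sqrt(5)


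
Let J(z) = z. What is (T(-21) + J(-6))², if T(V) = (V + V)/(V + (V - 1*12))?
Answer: 2209/81 ≈ 27.272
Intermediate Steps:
T(V) = 2*V/(-12 + 2*V) (T(V) = (2*V)/(V + (V - 12)) = (2*V)/(V + (-12 + V)) = (2*V)/(-12 + 2*V) = 2*V/(-12 + 2*V))
(T(-21) + J(-6))² = (-21/(-6 - 21) - 6)² = (-21/(-27) - 6)² = (-21*(-1/27) - 6)² = (7/9 - 6)² = (-47/9)² = 2209/81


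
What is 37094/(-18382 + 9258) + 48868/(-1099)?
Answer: -243318969/5013638 ≈ -48.531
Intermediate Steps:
37094/(-18382 + 9258) + 48868/(-1099) = 37094/(-9124) + 48868*(-1/1099) = 37094*(-1/9124) - 48868/1099 = -18547/4562 - 48868/1099 = -243318969/5013638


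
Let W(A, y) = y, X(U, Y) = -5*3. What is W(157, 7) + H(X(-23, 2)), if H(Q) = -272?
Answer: -265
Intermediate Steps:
X(U, Y) = -15
W(157, 7) + H(X(-23, 2)) = 7 - 272 = -265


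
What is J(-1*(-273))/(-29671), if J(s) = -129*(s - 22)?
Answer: 32379/29671 ≈ 1.0913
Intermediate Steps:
J(s) = 2838 - 129*s (J(s) = -129*(-22 + s) = 2838 - 129*s)
J(-1*(-273))/(-29671) = (2838 - (-129)*(-273))/(-29671) = (2838 - 129*273)*(-1/29671) = (2838 - 35217)*(-1/29671) = -32379*(-1/29671) = 32379/29671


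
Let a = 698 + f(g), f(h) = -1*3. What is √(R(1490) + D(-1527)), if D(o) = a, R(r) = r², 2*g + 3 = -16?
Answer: 3*√246755 ≈ 1490.2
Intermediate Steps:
g = -19/2 (g = -3/2 + (½)*(-16) = -3/2 - 8 = -19/2 ≈ -9.5000)
f(h) = -3
a = 695 (a = 698 - 3 = 695)
D(o) = 695
√(R(1490) + D(-1527)) = √(1490² + 695) = √(2220100 + 695) = √2220795 = 3*√246755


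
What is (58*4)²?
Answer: 53824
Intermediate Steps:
(58*4)² = 232² = 53824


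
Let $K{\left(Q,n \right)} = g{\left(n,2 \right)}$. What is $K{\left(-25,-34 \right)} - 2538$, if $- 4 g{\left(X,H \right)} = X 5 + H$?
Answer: $-2496$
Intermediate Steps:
$g{\left(X,H \right)} = - \frac{5 X}{4} - \frac{H}{4}$ ($g{\left(X,H \right)} = - \frac{X 5 + H}{4} = - \frac{5 X + H}{4} = - \frac{H + 5 X}{4} = - \frac{5 X}{4} - \frac{H}{4}$)
$K{\left(Q,n \right)} = - \frac{1}{2} - \frac{5 n}{4}$ ($K{\left(Q,n \right)} = - \frac{5 n}{4} - \frac{1}{2} = - \frac{1}{2} - \frac{5 n}{4}$)
$K{\left(-25,-34 \right)} - 2538 = \left(- \frac{1}{2} - - \frac{85}{2}\right) - 2538 = \left(- \frac{1}{2} + \frac{85}{2}\right) - 2538 = 42 - 2538 = -2496$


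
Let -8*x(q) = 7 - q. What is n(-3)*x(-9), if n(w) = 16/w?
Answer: 32/3 ≈ 10.667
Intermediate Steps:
x(q) = -7/8 + q/8 (x(q) = -(7 - q)/8 = -7/8 + q/8)
n(-3)*x(-9) = (16/(-3))*(-7/8 + (1/8)*(-9)) = (16*(-1/3))*(-7/8 - 9/8) = -16/3*(-2) = 32/3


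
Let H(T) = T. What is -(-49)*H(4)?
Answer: 196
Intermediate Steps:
-(-49)*H(4) = -(-49)*4 = -49*(-4) = 196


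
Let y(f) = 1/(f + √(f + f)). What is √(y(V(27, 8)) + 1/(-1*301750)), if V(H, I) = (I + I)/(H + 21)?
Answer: √(10926355430 - 12070*√6)/(60350*√(1 + √6)) ≈ 0.93257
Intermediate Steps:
V(H, I) = 2*I/(21 + H) (V(H, I) = (2*I)/(21 + H) = 2*I/(21 + H))
y(f) = 1/(f + √2*√f) (y(f) = 1/(f + √(2*f)) = 1/(f + √2*√f))
√(y(V(27, 8)) + 1/(-1*301750)) = √(1/(2*8/(21 + 27) + √2*√(2*8/(21 + 27))) + 1/(-1*301750)) = √(1/(2*8/48 + √2*√(2*8/48)) + 1/(-301750)) = √(1/(2*8*(1/48) + √2*√(2*8*(1/48))) - 1/301750) = √(1/(⅓ + √2*√(⅓)) - 1/301750) = √(1/(⅓ + √2*(√3/3)) - 1/301750) = √(1/(⅓ + √6/3) - 1/301750) = √(-1/301750 + 1/(⅓ + √6/3))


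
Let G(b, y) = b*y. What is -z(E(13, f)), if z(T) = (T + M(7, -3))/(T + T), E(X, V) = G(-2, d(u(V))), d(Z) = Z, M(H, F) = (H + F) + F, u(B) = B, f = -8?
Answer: -17/32 ≈ -0.53125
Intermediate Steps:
M(H, F) = H + 2*F (M(H, F) = (F + H) + F = H + 2*F)
E(X, V) = -2*V
z(T) = (1 + T)/(2*T) (z(T) = (T + (7 + 2*(-3)))/(T + T) = (T + (7 - 6))/((2*T)) = (T + 1)*(1/(2*T)) = (1 + T)*(1/(2*T)) = (1 + T)/(2*T))
-z(E(13, f)) = -(1 - 2*(-8))/(2*((-2*(-8)))) = -(1 + 16)/(2*16) = -17/(2*16) = -1*17/32 = -17/32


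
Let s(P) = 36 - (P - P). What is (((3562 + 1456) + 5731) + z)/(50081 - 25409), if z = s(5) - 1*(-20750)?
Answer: 31535/24672 ≈ 1.2782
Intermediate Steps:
s(P) = 36 (s(P) = 36 - 1*0 = 36 + 0 = 36)
z = 20786 (z = 36 - 1*(-20750) = 36 + 20750 = 20786)
(((3562 + 1456) + 5731) + z)/(50081 - 25409) = (((3562 + 1456) + 5731) + 20786)/(50081 - 25409) = ((5018 + 5731) + 20786)/24672 = (10749 + 20786)*(1/24672) = 31535*(1/24672) = 31535/24672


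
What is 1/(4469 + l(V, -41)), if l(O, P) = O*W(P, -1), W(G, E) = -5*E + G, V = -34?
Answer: 1/5693 ≈ 0.00017565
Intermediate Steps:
W(G, E) = G - 5*E
l(O, P) = O*(5 + P) (l(O, P) = O*(P - 5*(-1)) = O*(P + 5) = O*(5 + P))
1/(4469 + l(V, -41)) = 1/(4469 - 34*(5 - 41)) = 1/(4469 - 34*(-36)) = 1/(4469 + 1224) = 1/5693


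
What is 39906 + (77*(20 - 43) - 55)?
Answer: 38080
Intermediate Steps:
39906 + (77*(20 - 43) - 55) = 39906 + (77*(-23) - 55) = 39906 + (-1771 - 55) = 39906 - 1826 = 38080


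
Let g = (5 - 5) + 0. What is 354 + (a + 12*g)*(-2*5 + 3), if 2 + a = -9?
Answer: 431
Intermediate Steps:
a = -11 (a = -2 - 9 = -11)
g = 0 (g = 0 + 0 = 0)
354 + (a + 12*g)*(-2*5 + 3) = 354 + (-11 + 12*0)*(-2*5 + 3) = 354 + (-11 + 0)*(-10 + 3) = 354 - 11*(-7) = 354 + 77 = 431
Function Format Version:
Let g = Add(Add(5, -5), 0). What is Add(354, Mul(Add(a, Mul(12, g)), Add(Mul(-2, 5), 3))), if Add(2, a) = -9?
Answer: 431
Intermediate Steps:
a = -11 (a = Add(-2, -9) = -11)
g = 0 (g = Add(0, 0) = 0)
Add(354, Mul(Add(a, Mul(12, g)), Add(Mul(-2, 5), 3))) = Add(354, Mul(Add(-11, Mul(12, 0)), Add(Mul(-2, 5), 3))) = Add(354, Mul(Add(-11, 0), Add(-10, 3))) = Add(354, Mul(-11, -7)) = Add(354, 77) = 431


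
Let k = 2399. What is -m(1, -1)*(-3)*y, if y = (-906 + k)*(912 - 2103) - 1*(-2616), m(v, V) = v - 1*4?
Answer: 15979923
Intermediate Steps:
m(v, V) = -4 + v (m(v, V) = v - 4 = -4 + v)
y = -1775547 (y = (-906 + 2399)*(912 - 2103) - 1*(-2616) = 1493*(-1191) + 2616 = -1778163 + 2616 = -1775547)
-m(1, -1)*(-3)*y = -(-4 + 1)*(-3)*(-1775547) = -(-3*(-3))*(-1775547) = -9*(-1775547) = -1*(-15979923) = 15979923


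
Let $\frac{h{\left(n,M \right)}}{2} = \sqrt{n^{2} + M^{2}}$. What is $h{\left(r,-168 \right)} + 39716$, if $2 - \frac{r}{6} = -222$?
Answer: $39716 + 336 \sqrt{65} \approx 42425.0$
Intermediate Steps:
$r = 1344$ ($r = 12 - -1332 = 12 + 1332 = 1344$)
$h{\left(n,M \right)} = 2 \sqrt{M^{2} + n^{2}}$ ($h{\left(n,M \right)} = 2 \sqrt{n^{2} + M^{2}} = 2 \sqrt{M^{2} + n^{2}}$)
$h{\left(r,-168 \right)} + 39716 = 2 \sqrt{\left(-168\right)^{2} + 1344^{2}} + 39716 = 2 \sqrt{28224 + 1806336} + 39716 = 2 \sqrt{1834560} + 39716 = 2 \cdot 168 \sqrt{65} + 39716 = 336 \sqrt{65} + 39716 = 39716 + 336 \sqrt{65}$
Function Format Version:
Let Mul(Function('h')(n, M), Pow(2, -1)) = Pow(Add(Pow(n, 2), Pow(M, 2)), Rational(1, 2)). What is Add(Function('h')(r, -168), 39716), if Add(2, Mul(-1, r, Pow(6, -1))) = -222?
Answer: Add(39716, Mul(336, Pow(65, Rational(1, 2)))) ≈ 42425.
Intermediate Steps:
r = 1344 (r = Add(12, Mul(-6, -222)) = Add(12, 1332) = 1344)
Function('h')(n, M) = Mul(2, Pow(Add(Pow(M, 2), Pow(n, 2)), Rational(1, 2))) (Function('h')(n, M) = Mul(2, Pow(Add(Pow(n, 2), Pow(M, 2)), Rational(1, 2))) = Mul(2, Pow(Add(Pow(M, 2), Pow(n, 2)), Rational(1, 2))))
Add(Function('h')(r, -168), 39716) = Add(Mul(2, Pow(Add(Pow(-168, 2), Pow(1344, 2)), Rational(1, 2))), 39716) = Add(Mul(2, Pow(Add(28224, 1806336), Rational(1, 2))), 39716) = Add(Mul(2, Pow(1834560, Rational(1, 2))), 39716) = Add(Mul(2, Mul(168, Pow(65, Rational(1, 2)))), 39716) = Add(Mul(336, Pow(65, Rational(1, 2))), 39716) = Add(39716, Mul(336, Pow(65, Rational(1, 2))))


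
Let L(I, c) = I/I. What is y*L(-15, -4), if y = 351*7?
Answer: 2457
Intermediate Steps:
y = 2457
L(I, c) = 1
y*L(-15, -4) = 2457*1 = 2457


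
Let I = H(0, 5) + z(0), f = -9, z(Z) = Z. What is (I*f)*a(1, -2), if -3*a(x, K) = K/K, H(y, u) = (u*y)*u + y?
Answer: 0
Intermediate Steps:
H(y, u) = y + y*u**2 (H(y, u) = y*u**2 + y = y + y*u**2)
I = 0 (I = 0*(1 + 5**2) + 0 = 0*(1 + 25) + 0 = 0*26 + 0 = 0 + 0 = 0)
a(x, K) = -1/3 (a(x, K) = -K/(3*K) = -1/3*1 = -1/3)
(I*f)*a(1, -2) = (0*(-9))*(-1/3) = 0*(-1/3) = 0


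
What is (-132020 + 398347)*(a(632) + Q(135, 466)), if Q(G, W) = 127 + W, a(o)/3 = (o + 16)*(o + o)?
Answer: 654580897543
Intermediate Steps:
a(o) = 6*o*(16 + o) (a(o) = 3*((o + 16)*(o + o)) = 3*((16 + o)*(2*o)) = 3*(2*o*(16 + o)) = 6*o*(16 + o))
(-132020 + 398347)*(a(632) + Q(135, 466)) = (-132020 + 398347)*(6*632*(16 + 632) + (127 + 466)) = 266327*(6*632*648 + 593) = 266327*(2457216 + 593) = 266327*2457809 = 654580897543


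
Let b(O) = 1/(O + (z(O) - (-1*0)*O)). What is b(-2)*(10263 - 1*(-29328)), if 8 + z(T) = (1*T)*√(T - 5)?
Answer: -197955/64 + 39591*I*√7/64 ≈ -3093.0 + 1636.7*I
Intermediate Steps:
z(T) = -8 + T*√(-5 + T) (z(T) = -8 + (1*T)*√(T - 5) = -8 + T*√(-5 + T))
b(O) = 1/(-8 + O + O*√(-5 + O)) (b(O) = 1/(O + ((-8 + O*√(-5 + O)) - (-1*0)*O)) = 1/(O + ((-8 + O*√(-5 + O)) - 0*O)) = 1/(O + ((-8 + O*√(-5 + O)) - 1*0)) = 1/(O + ((-8 + O*√(-5 + O)) + 0)) = 1/(O + (-8 + O*√(-5 + O))) = 1/(-8 + O + O*√(-5 + O)))
b(-2)*(10263 - 1*(-29328)) = (10263 - 1*(-29328))/(-8 - 2 - 2*√(-5 - 2)) = (10263 + 29328)/(-8 - 2 - 2*I*√7) = 39591/(-8 - 2 - 2*I*√7) = 39591/(-10 - 2*I*√7)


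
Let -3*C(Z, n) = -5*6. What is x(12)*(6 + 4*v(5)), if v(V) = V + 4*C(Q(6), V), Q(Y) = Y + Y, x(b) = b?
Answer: 2232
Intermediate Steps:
Q(Y) = 2*Y
C(Z, n) = 10 (C(Z, n) = -(-5)*6/3 = -⅓*(-30) = 10)
v(V) = 40 + V (v(V) = V + 4*10 = V + 40 = 40 + V)
x(12)*(6 + 4*v(5)) = 12*(6 + 4*(40 + 5)) = 12*(6 + 4*45) = 12*(6 + 180) = 12*186 = 2232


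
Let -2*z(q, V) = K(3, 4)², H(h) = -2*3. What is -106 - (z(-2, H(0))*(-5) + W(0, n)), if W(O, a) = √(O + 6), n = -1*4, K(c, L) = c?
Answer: -257/2 - √6 ≈ -130.95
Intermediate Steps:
H(h) = -6
n = -4
z(q, V) = -9/2 (z(q, V) = -½*3² = -½*9 = -9/2)
W(O, a) = √(6 + O)
-106 - (z(-2, H(0))*(-5) + W(0, n)) = -106 - (-9/2*(-5) + √(6 + 0)) = -106 - (45/2 + √6) = -106 + (-45/2 - √6) = -257/2 - √6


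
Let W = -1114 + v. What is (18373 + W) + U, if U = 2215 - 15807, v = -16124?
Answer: -12457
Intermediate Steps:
W = -17238 (W = -1114 - 16124 = -17238)
U = -13592
(18373 + W) + U = (18373 - 17238) - 13592 = 1135 - 13592 = -12457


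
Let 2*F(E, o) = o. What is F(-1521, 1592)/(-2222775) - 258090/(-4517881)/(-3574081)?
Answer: -1836257528474158/5127393421089138825 ≈ -0.00035813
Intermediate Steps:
F(E, o) = o/2
F(-1521, 1592)/(-2222775) - 258090/(-4517881)/(-3574081) = ((½)*1592)/(-2222775) - 258090/(-4517881)/(-3574081) = 796*(-1/2222775) - 258090*(-1/4517881)*(-1/3574081) = -796/2222775 + (258090/4517881)*(-1/3574081) = -796/2222775 - 36870/2306753234623 = -1836257528474158/5127393421089138825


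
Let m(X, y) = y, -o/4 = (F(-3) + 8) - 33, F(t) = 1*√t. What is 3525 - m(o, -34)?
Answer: 3559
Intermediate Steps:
F(t) = √t
o = 100 - 4*I*√3 (o = -4*((√(-3) + 8) - 33) = -4*((I*√3 + 8) - 33) = -4*((8 + I*√3) - 33) = -4*(-25 + I*√3) = 100 - 4*I*√3 ≈ 100.0 - 6.9282*I)
3525 - m(o, -34) = 3525 - 1*(-34) = 3525 + 34 = 3559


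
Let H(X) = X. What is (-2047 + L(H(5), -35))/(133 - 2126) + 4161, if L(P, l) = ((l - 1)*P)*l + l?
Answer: 8288655/1993 ≈ 4158.9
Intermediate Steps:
L(P, l) = l + P*l*(-1 + l) (L(P, l) = ((-1 + l)*P)*l + l = (P*(-1 + l))*l + l = P*l*(-1 + l) + l = l + P*l*(-1 + l))
(-2047 + L(H(5), -35))/(133 - 2126) + 4161 = (-2047 - 35*(1 - 1*5 + 5*(-35)))/(133 - 2126) + 4161 = (-2047 - 35*(1 - 5 - 175))/(-1993) + 4161 = (-2047 - 35*(-179))*(-1/1993) + 4161 = (-2047 + 6265)*(-1/1993) + 4161 = 4218*(-1/1993) + 4161 = -4218/1993 + 4161 = 8288655/1993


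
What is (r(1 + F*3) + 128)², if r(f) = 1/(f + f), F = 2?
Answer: 3214849/196 ≈ 16402.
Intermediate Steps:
r(f) = 1/(2*f)
(r(1 + F*3) + 128)² = (1/(2*(1 + 2*3)) + 128)² = (1/(2*(1 + 6)) + 128)² = ((½)/7 + 128)² = ((½)*(⅐) + 128)² = (1/14 + 128)² = (1793/14)² = 3214849/196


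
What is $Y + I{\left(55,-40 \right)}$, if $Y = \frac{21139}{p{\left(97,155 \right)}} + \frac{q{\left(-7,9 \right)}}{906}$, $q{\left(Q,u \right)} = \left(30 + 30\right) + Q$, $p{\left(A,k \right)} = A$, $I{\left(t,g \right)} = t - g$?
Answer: $\frac{27505865}{87882} \approx 312.99$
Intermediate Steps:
$q{\left(Q,u \right)} = 60 + Q$
$Y = \frac{19157075}{87882}$ ($Y = \frac{21139}{97} + \frac{60 - 7}{906} = 21139 \cdot \frac{1}{97} + 53 \cdot \frac{1}{906} = \frac{21139}{97} + \frac{53}{906} = \frac{19157075}{87882} \approx 217.99$)
$Y + I{\left(55,-40 \right)} = \frac{19157075}{87882} + \left(55 - -40\right) = \frac{19157075}{87882} + \left(55 + 40\right) = \frac{19157075}{87882} + 95 = \frac{27505865}{87882}$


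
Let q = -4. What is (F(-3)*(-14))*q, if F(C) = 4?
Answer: 224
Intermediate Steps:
(F(-3)*(-14))*q = (4*(-14))*(-4) = -56*(-4) = 224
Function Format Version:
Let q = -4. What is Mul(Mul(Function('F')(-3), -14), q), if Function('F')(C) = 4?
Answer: 224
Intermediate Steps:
Mul(Mul(Function('F')(-3), -14), q) = Mul(Mul(4, -14), -4) = Mul(-56, -4) = 224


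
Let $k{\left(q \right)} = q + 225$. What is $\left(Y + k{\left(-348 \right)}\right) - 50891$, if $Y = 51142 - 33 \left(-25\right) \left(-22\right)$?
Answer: $-18022$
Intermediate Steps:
$Y = 32992$ ($Y = 51142 - \left(-825\right) \left(-22\right) = 51142 - 18150 = 32992$)
$k{\left(q \right)} = 225 + q$
$\left(Y + k{\left(-348 \right)}\right) - 50891 = \left(32992 + \left(225 - 348\right)\right) - 50891 = \left(32992 - 123\right) - 50891 = 32869 - 50891 = -18022$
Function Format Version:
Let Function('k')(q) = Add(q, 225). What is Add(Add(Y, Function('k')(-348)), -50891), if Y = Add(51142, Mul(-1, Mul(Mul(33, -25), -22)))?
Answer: -18022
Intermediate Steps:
Y = 32992 (Y = Add(51142, Mul(-1, Mul(-825, -22))) = Add(51142, Mul(-1, 18150)) = Add(51142, -18150) = 32992)
Function('k')(q) = Add(225, q)
Add(Add(Y, Function('k')(-348)), -50891) = Add(Add(32992, Add(225, -348)), -50891) = Add(Add(32992, -123), -50891) = Add(32869, -50891) = -18022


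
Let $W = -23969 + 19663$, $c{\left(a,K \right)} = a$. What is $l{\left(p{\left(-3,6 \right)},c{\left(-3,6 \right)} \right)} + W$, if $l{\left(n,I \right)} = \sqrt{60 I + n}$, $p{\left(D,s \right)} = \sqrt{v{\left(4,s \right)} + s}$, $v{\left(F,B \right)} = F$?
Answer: $-4306 + i \sqrt{180 - \sqrt{10}} \approx -4306.0 + 13.298 i$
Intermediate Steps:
$p{\left(D,s \right)} = \sqrt{4 + s}$
$l{\left(n,I \right)} = \sqrt{n + 60 I}$
$W = -4306$
$l{\left(p{\left(-3,6 \right)},c{\left(-3,6 \right)} \right)} + W = \sqrt{\sqrt{4 + 6} + 60 \left(-3\right)} - 4306 = \sqrt{\sqrt{10} - 180} - 4306 = \sqrt{-180 + \sqrt{10}} - 4306 = -4306 + \sqrt{-180 + \sqrt{10}}$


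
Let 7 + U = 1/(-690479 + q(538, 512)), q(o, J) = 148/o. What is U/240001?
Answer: -1300171708/44577492218777 ≈ -2.9167e-5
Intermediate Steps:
U = -1300171708/185738777 (U = -7 + 1/(-690479 + 148/538) = -7 + 1/(-690479 + 148*(1/538)) = -7 + 1/(-690479 + 74/269) = -7 + 1/(-185738777/269) = -7 - 269/185738777 = -1300171708/185738777 ≈ -7.0000)
U/240001 = -1300171708/185738777/240001 = -1300171708/185738777*1/240001 = -1300171708/44577492218777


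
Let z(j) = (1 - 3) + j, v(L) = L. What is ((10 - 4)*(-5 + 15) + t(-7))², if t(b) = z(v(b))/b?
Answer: 184041/49 ≈ 3755.9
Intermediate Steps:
z(j) = -2 + j
t(b) = (-2 + b)/b
((10 - 4)*(-5 + 15) + t(-7))² = ((10 - 4)*(-5 + 15) + (-2 - 7)/(-7))² = (6*10 - ⅐*(-9))² = (60 + 9/7)² = (429/7)² = 184041/49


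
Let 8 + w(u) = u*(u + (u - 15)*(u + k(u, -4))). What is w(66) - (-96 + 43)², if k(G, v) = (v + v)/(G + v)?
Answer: 6921081/31 ≈ 2.2326e+5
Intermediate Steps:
k(G, v) = 2*v/(G + v) (k(G, v) = (2*v)/(G + v) = 2*v/(G + v))
w(u) = -8 + u*(u + (-15 + u)*(u - 8/(-4 + u))) (w(u) = -8 + u*(u + (u - 15)*(u + 2*(-4)/(u - 4))) = -8 + u*(u + (-15 + u)*(u + 2*(-4)/(-4 + u))) = -8 + u*(u + (-15 + u)*(u - 8/(-4 + u))))
w(66) - (-96 + 43)² = (32 + 66⁴ - 18*66³ + 48*66² + 112*66)/(-4 + 66) - (-96 + 43)² = (32 + 18974736 - 18*287496 + 48*4356 + 7392)/62 - 1*(-53)² = (32 + 18974736 - 5174928 + 209088 + 7392)/62 - 1*2809 = (1/62)*14016320 - 2809 = 7008160/31 - 2809 = 6921081/31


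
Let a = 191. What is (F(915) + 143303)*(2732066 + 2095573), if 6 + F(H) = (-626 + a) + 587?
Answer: 692519986911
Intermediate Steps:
F(H) = 146 (F(H) = -6 + ((-626 + 191) + 587) = -6 + (-435 + 587) = -6 + 152 = 146)
(F(915) + 143303)*(2732066 + 2095573) = (146 + 143303)*(2732066 + 2095573) = 143449*4827639 = 692519986911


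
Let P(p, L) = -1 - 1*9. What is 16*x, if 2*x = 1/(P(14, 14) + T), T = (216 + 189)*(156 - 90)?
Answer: 1/3340 ≈ 0.00029940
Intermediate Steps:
P(p, L) = -10 (P(p, L) = -1 - 9 = -10)
T = 26730 (T = 405*66 = 26730)
x = 1/53440 (x = 1/(2*(-10 + 26730)) = (1/2)/26720 = (1/2)*(1/26720) = 1/53440 ≈ 1.8713e-5)
16*x = 16*(1/53440) = 1/3340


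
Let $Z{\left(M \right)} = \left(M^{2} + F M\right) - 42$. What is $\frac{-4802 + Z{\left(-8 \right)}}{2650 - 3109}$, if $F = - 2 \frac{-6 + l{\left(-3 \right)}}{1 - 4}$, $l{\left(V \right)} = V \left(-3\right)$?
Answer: $\frac{4796}{459} \approx 10.449$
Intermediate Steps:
$l{\left(V \right)} = - 3 V$
$F = 2$ ($F = - 2 \frac{-6 - -9}{1 - 4} = - 2 \frac{-6 + 9}{-3} = - 2 \cdot 3 \left(- \frac{1}{3}\right) = \left(-2\right) \left(-1\right) = 2$)
$Z{\left(M \right)} = -42 + M^{2} + 2 M$ ($Z{\left(M \right)} = \left(M^{2} + 2 M\right) - 42 = -42 + M^{2} + 2 M$)
$\frac{-4802 + Z{\left(-8 \right)}}{2650 - 3109} = \frac{-4802 + \left(-42 + \left(-8\right)^{2} + 2 \left(-8\right)\right)}{2650 - 3109} = \frac{-4802 - -6}{-459} = \left(-4802 + 6\right) \left(- \frac{1}{459}\right) = \left(-4796\right) \left(- \frac{1}{459}\right) = \frac{4796}{459}$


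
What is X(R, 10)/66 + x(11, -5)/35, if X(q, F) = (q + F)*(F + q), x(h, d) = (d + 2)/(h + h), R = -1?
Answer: 471/385 ≈ 1.2234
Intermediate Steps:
x(h, d) = (2 + d)/(2*h) (x(h, d) = (2 + d)/((2*h)) = (2 + d)*(1/(2*h)) = (2 + d)/(2*h))
X(q, F) = (F + q)**2 (X(q, F) = (F + q)*(F + q) = (F + q)**2)
X(R, 10)/66 + x(11, -5)/35 = (10 - 1)**2/66 + ((1/2)*(2 - 5)/11)/35 = 9**2*(1/66) + ((1/2)*(1/11)*(-3))*(1/35) = 81*(1/66) - 3/22*1/35 = 27/22 - 3/770 = 471/385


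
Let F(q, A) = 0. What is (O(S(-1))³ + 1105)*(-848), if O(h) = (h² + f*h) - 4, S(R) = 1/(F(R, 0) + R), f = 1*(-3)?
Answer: -937040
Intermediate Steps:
f = -3
S(R) = 1/R (S(R) = 1/(0 + R) = 1/R)
O(h) = -4 + h² - 3*h (O(h) = (h² - 3*h) - 4 = -4 + h² - 3*h)
(O(S(-1))³ + 1105)*(-848) = ((-4 + (1/(-1))² - 3/(-1))³ + 1105)*(-848) = ((-4 + (-1)² - 3*(-1))³ + 1105)*(-848) = ((-4 + 1 + 3)³ + 1105)*(-848) = (0³ + 1105)*(-848) = (0 + 1105)*(-848) = 1105*(-848) = -937040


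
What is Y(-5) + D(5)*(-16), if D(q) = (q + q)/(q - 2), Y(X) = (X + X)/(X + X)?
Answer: -157/3 ≈ -52.333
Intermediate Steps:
Y(X) = 1 (Y(X) = (2*X)/((2*X)) = (2*X)*(1/(2*X)) = 1)
D(q) = 2*q/(-2 + q) (D(q) = (2*q)/(-2 + q) = 2*q/(-2 + q))
Y(-5) + D(5)*(-16) = 1 + (2*5/(-2 + 5))*(-16) = 1 + (2*5/3)*(-16) = 1 + (2*5*(⅓))*(-16) = 1 + (10/3)*(-16) = 1 - 160/3 = -157/3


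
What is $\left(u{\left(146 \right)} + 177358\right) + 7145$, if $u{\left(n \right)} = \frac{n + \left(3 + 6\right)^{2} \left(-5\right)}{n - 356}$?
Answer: $\frac{5535127}{30} \approx 1.845 \cdot 10^{5}$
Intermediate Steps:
$u{\left(n \right)} = \frac{-405 + n}{-356 + n}$ ($u{\left(n \right)} = \frac{n + 9^{2} \left(-5\right)}{-356 + n} = \frac{n + 81 \left(-5\right)}{-356 + n} = \frac{n - 405}{-356 + n} = \frac{-405 + n}{-356 + n}$)
$\left(u{\left(146 \right)} + 177358\right) + 7145 = \left(\frac{-405 + 146}{-356 + 146} + 177358\right) + 7145 = \left(\frac{1}{-210} \left(-259\right) + 177358\right) + 7145 = \left(\left(- \frac{1}{210}\right) \left(-259\right) + 177358\right) + 7145 = \left(\frac{37}{30} + 177358\right) + 7145 = \frac{5320777}{30} + 7145 = \frac{5535127}{30}$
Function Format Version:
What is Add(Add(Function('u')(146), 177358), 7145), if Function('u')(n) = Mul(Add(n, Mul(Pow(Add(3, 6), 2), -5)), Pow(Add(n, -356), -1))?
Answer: Rational(5535127, 30) ≈ 1.8450e+5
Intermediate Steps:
Function('u')(n) = Mul(Pow(Add(-356, n), -1), Add(-405, n)) (Function('u')(n) = Mul(Add(n, Mul(Pow(9, 2), -5)), Pow(Add(-356, n), -1)) = Mul(Add(n, Mul(81, -5)), Pow(Add(-356, n), -1)) = Mul(Add(n, -405), Pow(Add(-356, n), -1)) = Mul(Add(-405, n), Pow(Add(-356, n), -1)) = Mul(Pow(Add(-356, n), -1), Add(-405, n)))
Add(Add(Function('u')(146), 177358), 7145) = Add(Add(Mul(Pow(Add(-356, 146), -1), Add(-405, 146)), 177358), 7145) = Add(Add(Mul(Pow(-210, -1), -259), 177358), 7145) = Add(Add(Mul(Rational(-1, 210), -259), 177358), 7145) = Add(Add(Rational(37, 30), 177358), 7145) = Add(Rational(5320777, 30), 7145) = Rational(5535127, 30)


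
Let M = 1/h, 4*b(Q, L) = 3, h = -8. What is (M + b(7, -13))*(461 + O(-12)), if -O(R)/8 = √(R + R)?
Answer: 2305/8 - 10*I*√6 ≈ 288.13 - 24.495*I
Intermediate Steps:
b(Q, L) = ¾ (b(Q, L) = (¼)*3 = ¾)
O(R) = -8*√2*√R (O(R) = -8*√(R + R) = -8*√2*√R)
M = -⅛ (M = 1/(-8) = -⅛ ≈ -0.12500)
(M + b(7, -13))*(461 + O(-12)) = (-⅛ + ¾)*(461 - 8*√2*√(-12)) = 5*(461 - 8*√2*2*I*√3)/8 = 5*(461 - 16*I*√6)/8 = 2305/8 - 10*I*√6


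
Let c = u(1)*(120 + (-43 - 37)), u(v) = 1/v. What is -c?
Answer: -40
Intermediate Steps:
u(v) = 1/v
c = 40 (c = (120 + (-43 - 37))/1 = 1*(120 - 80) = 1*40 = 40)
-c = -1*40 = -40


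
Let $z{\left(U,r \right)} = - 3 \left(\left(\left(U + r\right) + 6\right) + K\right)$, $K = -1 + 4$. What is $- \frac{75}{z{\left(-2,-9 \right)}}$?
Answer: $- \frac{25}{2} \approx -12.5$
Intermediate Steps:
$K = 3$
$z{\left(U,r \right)} = -27 - 3 U - 3 r$ ($z{\left(U,r \right)} = - 3 \left(\left(\left(U + r\right) + 6\right) + 3\right) = - 3 \left(\left(6 + U + r\right) + 3\right) = - 3 \left(9 + U + r\right) = -27 - 3 U - 3 r$)
$- \frac{75}{z{\left(-2,-9 \right)}} = - \frac{75}{-27 - -6 - -27} = - \frac{75}{-27 + 6 + 27} = - \frac{75}{6} = \left(-75\right) \frac{1}{6} = - \frac{25}{2}$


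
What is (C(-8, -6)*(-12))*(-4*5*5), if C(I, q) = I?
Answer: -9600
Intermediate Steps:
(C(-8, -6)*(-12))*(-4*5*5) = (-8*(-12))*(-4*5*5) = 96*(-20*5) = 96*(-100) = -9600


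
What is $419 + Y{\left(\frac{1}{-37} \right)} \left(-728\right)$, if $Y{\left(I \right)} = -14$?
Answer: $10611$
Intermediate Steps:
$419 + Y{\left(\frac{1}{-37} \right)} \left(-728\right) = 419 - -10192 = 419 + 10192 = 10611$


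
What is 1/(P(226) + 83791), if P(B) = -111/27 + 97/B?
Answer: 2034/170423405 ≈ 1.1935e-5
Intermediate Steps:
P(B) = -37/9 + 97/B (P(B) = -111*1/27 + 97/B = -37/9 + 97/B)
1/(P(226) + 83791) = 1/((-37/9 + 97/226) + 83791) = 1/(-7489/2034 + 83791) = 1/(170423405/2034) = 2034/170423405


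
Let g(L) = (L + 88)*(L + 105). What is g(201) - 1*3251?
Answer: 85183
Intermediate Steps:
g(L) = (88 + L)*(105 + L)
g(201) - 1*3251 = (9240 + 201**2 + 193*201) - 1*3251 = (9240 + 40401 + 38793) - 3251 = 88434 - 3251 = 85183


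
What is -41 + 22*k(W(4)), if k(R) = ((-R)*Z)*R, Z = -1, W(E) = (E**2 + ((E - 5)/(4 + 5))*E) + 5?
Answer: 749629/81 ≈ 9254.7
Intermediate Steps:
W(E) = 5 + E**2 + E*(-5/9 + E/9) (W(E) = (E**2 + ((-5 + E)/9)*E) + 5 = (E**2 + ((-5 + E)*(1/9))*E) + 5 = (E**2 + (-5/9 + E/9)*E) + 5 = (E**2 + E*(-5/9 + E/9)) + 5 = 5 + E**2 + E*(-5/9 + E/9))
k(R) = R**2 (k(R) = (-R*(-1))*R = R*R = R**2)
-41 + 22*k(W(4)) = -41 + 22*(5 - 5/9*4 + (10/9)*4**2)**2 = -41 + 22*(5 - 20/9 + (10/9)*16)**2 = -41 + 22*(5 - 20/9 + 160/9)**2 = -41 + 22*(185/9)**2 = -41 + 22*(34225/81) = -41 + 752950/81 = 749629/81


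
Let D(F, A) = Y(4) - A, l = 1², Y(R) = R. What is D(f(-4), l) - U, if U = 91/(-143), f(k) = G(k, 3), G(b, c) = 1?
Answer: 40/11 ≈ 3.6364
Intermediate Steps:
f(k) = 1
U = -7/11 (U = 91*(-1/143) = -7/11 ≈ -0.63636)
l = 1
D(F, A) = 4 - A
D(f(-4), l) - U = (4 - 1*1) - 1*(-7/11) = (4 - 1) + 7/11 = 3 + 7/11 = 40/11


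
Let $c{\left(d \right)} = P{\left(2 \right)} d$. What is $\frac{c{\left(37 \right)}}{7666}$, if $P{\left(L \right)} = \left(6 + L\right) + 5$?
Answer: $\frac{481}{7666} \approx 0.062745$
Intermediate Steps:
$P{\left(L \right)} = 11 + L$
$c{\left(d \right)} = 13 d$ ($c{\left(d \right)} = \left(11 + 2\right) d = 13 d$)
$\frac{c{\left(37 \right)}}{7666} = \frac{13 \cdot 37}{7666} = 481 \cdot \frac{1}{7666} = \frac{481}{7666}$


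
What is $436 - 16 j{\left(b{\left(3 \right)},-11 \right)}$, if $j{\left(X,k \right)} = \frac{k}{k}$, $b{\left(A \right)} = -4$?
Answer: $420$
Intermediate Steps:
$j{\left(X,k \right)} = 1$
$436 - 16 j{\left(b{\left(3 \right)},-11 \right)} = 436 - 16 = 420$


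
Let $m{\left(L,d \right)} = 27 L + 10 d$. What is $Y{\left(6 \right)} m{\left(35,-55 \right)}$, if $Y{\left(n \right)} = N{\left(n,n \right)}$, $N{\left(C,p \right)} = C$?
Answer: $2370$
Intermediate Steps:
$Y{\left(n \right)} = n$
$m{\left(L,d \right)} = 10 d + 27 L$
$Y{\left(6 \right)} m{\left(35,-55 \right)} = 6 \left(10 \left(-55\right) + 27 \cdot 35\right) = 6 \left(-550 + 945\right) = 6 \cdot 395 = 2370$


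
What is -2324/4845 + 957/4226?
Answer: -5184559/20474970 ≈ -0.25321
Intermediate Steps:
-2324/4845 + 957/4226 = -5184559/20474970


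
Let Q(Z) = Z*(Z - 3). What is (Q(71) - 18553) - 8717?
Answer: -22442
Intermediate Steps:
Q(Z) = Z*(-3 + Z)
(Q(71) - 18553) - 8717 = (71*(-3 + 71) - 18553) - 8717 = (71*68 - 18553) - 8717 = (4828 - 18553) - 8717 = -13725 - 8717 = -22442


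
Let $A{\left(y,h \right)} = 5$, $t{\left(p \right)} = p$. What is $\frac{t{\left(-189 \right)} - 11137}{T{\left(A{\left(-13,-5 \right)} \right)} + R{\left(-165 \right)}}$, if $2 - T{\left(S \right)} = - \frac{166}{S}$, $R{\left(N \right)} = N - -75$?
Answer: $\frac{28315}{137} \approx 206.68$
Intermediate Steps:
$R{\left(N \right)} = 75 + N$ ($R{\left(N \right)} = N + 75 = 75 + N$)
$T{\left(S \right)} = 2 + \frac{166}{S}$ ($T{\left(S \right)} = 2 - - \frac{166}{S} = 2 + \frac{166}{S}$)
$\frac{t{\left(-189 \right)} - 11137}{T{\left(A{\left(-13,-5 \right)} \right)} + R{\left(-165 \right)}} = \frac{-189 - 11137}{\left(2 + \frac{166}{5}\right) + \left(75 - 165\right)} = - \frac{11326}{\left(2 + 166 \cdot \frac{1}{5}\right) - 90} = - \frac{11326}{\left(2 + \frac{166}{5}\right) - 90} = - \frac{11326}{\frac{176}{5} - 90} = - \frac{11326}{- \frac{274}{5}} = \left(-11326\right) \left(- \frac{5}{274}\right) = \frac{28315}{137}$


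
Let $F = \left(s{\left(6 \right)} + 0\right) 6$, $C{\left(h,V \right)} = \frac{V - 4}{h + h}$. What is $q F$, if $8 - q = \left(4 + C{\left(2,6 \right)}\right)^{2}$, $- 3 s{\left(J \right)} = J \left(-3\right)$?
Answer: $-441$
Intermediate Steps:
$C{\left(h,V \right)} = \frac{-4 + V}{2 h}$
$s{\left(J \right)} = J$ ($s{\left(J \right)} = - \frac{J \left(-3\right)}{3} = - \frac{\left(-3\right) J}{3} = J$)
$F = 36$ ($F = \left(6 + 0\right) 6 = 6 \cdot 6 = 36$)
$q = - \frac{49}{4}$ ($q = 8 - \left(4 + \frac{-4 + 6}{2 \cdot 2}\right)^{2} = 8 - \left(4 + \frac{1}{2} \cdot \frac{1}{2} \cdot 2\right)^{2} = 8 - \left(4 + \frac{1}{2}\right)^{2} = 8 - \left(\frac{9}{2}\right)^{2} = 8 - \frac{81}{4} = - \frac{49}{4} \approx -12.25$)
$q F = \left(- \frac{49}{4}\right) 36 = -441$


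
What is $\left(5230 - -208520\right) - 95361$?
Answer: $118389$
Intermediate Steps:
$\left(5230 - -208520\right) - 95361 = \left(5230 + 208520\right) - 95361 = 213750 - 95361 = 118389$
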